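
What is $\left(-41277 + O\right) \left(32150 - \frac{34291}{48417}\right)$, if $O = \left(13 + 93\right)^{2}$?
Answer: $- \frac{46760987232619}{48417} \approx -9.658 \cdot 10^{8}$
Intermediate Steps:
$O = 11236$ ($O = 106^{2} = 11236$)
$\left(-41277 + O\right) \left(32150 - \frac{34291}{48417}\right) = \left(-41277 + 11236\right) \left(32150 - \frac{34291}{48417}\right) = - 30041 \left(32150 - \frac{34291}{48417}\right) = \left(-30041\right) \frac{1556572259}{48417} = - \frac{46760987232619}{48417}$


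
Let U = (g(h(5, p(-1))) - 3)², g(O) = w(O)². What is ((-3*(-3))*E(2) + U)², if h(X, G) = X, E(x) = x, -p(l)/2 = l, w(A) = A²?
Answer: 149693157604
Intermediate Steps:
p(l) = -2*l
g(O) = O⁴ (g(O) = (O²)² = O⁴)
U = 386884 (U = (5⁴ - 3)² = (625 - 3)² = 622² = 386884)
((-3*(-3))*E(2) + U)² = (-3*(-3)*2 + 386884)² = (9*2 + 386884)² = (18 + 386884)² = 386902² = 149693157604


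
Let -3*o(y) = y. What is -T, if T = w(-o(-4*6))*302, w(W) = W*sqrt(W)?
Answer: 4832*I*sqrt(2) ≈ 6833.5*I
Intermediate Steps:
o(y) = -y/3
w(W) = W**(3/2)
T = -4832*I*sqrt(2) (T = (-(-1)*(-4*6)/3)**(3/2)*302 = (-(-1)*(-24)/3)**(3/2)*302 = (-1*8)**(3/2)*302 = (-8)**(3/2)*302 = -16*I*sqrt(2)*302 = -4832*I*sqrt(2) ≈ -6833.5*I)
-T = -(-4832)*I*sqrt(2) = 4832*I*sqrt(2)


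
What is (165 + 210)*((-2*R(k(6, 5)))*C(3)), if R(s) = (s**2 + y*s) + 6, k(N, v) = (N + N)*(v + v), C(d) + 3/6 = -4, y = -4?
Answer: 47000250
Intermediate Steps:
C(d) = -9/2 (C(d) = -1/2 - 4 = -9/2)
k(N, v) = 4*N*v (k(N, v) = (2*N)*(2*v) = 4*N*v)
R(s) = 6 + s**2 - 4*s (R(s) = (s**2 - 4*s) + 6 = 6 + s**2 - 4*s)
(165 + 210)*((-2*R(k(6, 5)))*C(3)) = (165 + 210)*(-2*(6 + (4*6*5)**2 - 16*6*5)*(-9/2)) = 375*(-2*(6 + 120**2 - 4*120)*(-9/2)) = 375*(-2*(6 + 14400 - 480)*(-9/2)) = 375*(-2*13926*(-9/2)) = 375*(-27852*(-9/2)) = 375*125334 = 47000250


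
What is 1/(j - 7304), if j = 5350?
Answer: -1/1954 ≈ -0.00051177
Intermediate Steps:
1/(j - 7304) = 1/(5350 - 7304) = 1/(-1954) = -1/1954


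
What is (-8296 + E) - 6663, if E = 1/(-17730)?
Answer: -265223071/17730 ≈ -14959.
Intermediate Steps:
E = -1/17730 ≈ -5.6402e-5
(-8296 + E) - 6663 = (-8296 - 1/17730) - 6663 = -147088081/17730 - 6663 = -265223071/17730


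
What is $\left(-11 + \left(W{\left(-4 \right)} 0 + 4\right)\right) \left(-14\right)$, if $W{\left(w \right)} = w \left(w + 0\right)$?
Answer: $98$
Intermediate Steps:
$W{\left(w \right)} = w^{2}$ ($W{\left(w \right)} = w w = w^{2}$)
$\left(-11 + \left(W{\left(-4 \right)} 0 + 4\right)\right) \left(-14\right) = \left(-11 + \left(\left(-4\right)^{2} \cdot 0 + 4\right)\right) \left(-14\right) = \left(-11 + \left(16 \cdot 0 + 4\right)\right) \left(-14\right) = \left(-11 + \left(0 + 4\right)\right) \left(-14\right) = \left(-11 + 4\right) \left(-14\right) = \left(-7\right) \left(-14\right) = 98$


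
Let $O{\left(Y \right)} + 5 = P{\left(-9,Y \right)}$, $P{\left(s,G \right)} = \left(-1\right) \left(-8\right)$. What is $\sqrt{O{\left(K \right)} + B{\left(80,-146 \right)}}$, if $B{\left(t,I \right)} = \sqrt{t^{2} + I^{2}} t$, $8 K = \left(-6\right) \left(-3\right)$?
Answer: $\sqrt{3 + 2080 \sqrt{41}} \approx 115.42$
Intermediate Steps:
$K = \frac{9}{4}$ ($K = \frac{\left(-6\right) \left(-3\right)}{8} = \frac{1}{8} \cdot 18 = \frac{9}{4} \approx 2.25$)
$P{\left(s,G \right)} = 8$
$O{\left(Y \right)} = 3$ ($O{\left(Y \right)} = -5 + 8 = 3$)
$B{\left(t,I \right)} = t \sqrt{I^{2} + t^{2}}$ ($B{\left(t,I \right)} = \sqrt{I^{2} + t^{2}} t = t \sqrt{I^{2} + t^{2}}$)
$\sqrt{O{\left(K \right)} + B{\left(80,-146 \right)}} = \sqrt{3 + 80 \sqrt{\left(-146\right)^{2} + 80^{2}}} = \sqrt{3 + 80 \sqrt{21316 + 6400}} = \sqrt{3 + 80 \sqrt{27716}} = \sqrt{3 + 80 \cdot 26 \sqrt{41}} = \sqrt{3 + 2080 \sqrt{41}}$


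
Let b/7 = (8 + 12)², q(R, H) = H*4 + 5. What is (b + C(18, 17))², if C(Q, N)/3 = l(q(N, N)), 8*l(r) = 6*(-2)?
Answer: 31259281/4 ≈ 7.8148e+6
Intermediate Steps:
q(R, H) = 5 + 4*H (q(R, H) = 4*H + 5 = 5 + 4*H)
l(r) = -3/2 (l(r) = (6*(-2))/8 = (⅛)*(-12) = -3/2)
C(Q, N) = -9/2 (C(Q, N) = 3*(-3/2) = -9/2)
b = 2800 (b = 7*(8 + 12)² = 7*20² = 7*400 = 2800)
(b + C(18, 17))² = (2800 - 9/2)² = (5591/2)² = 31259281/4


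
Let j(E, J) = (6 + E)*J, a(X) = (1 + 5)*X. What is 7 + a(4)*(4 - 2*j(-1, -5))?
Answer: 1303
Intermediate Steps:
a(X) = 6*X
j(E, J) = J*(6 + E)
7 + a(4)*(4 - 2*j(-1, -5)) = 7 + (6*4)*(4 - (-10)*(6 - 1)) = 7 + 24*(4 - (-10)*5) = 7 + 24*(4 - 2*(-25)) = 7 + 24*(4 + 50) = 7 + 24*54 = 7 + 1296 = 1303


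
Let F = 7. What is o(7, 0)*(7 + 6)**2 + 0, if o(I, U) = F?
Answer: 1183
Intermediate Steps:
o(I, U) = 7
o(7, 0)*(7 + 6)**2 + 0 = 7*(7 + 6)**2 + 0 = 7*13**2 + 0 = 7*169 + 0 = 1183 + 0 = 1183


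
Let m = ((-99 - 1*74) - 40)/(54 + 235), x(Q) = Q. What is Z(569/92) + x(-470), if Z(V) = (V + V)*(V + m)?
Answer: -492415755/1223048 ≈ -402.61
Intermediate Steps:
m = -213/289 (m = ((-99 - 74) - 40)/289 = (-173 - 40)*(1/289) = -213*1/289 = -213/289 ≈ -0.73702)
Z(V) = 2*V*(-213/289 + V) (Z(V) = (V + V)*(V - 213/289) = (2*V)*(-213/289 + V) = 2*V*(-213/289 + V))
Z(569/92) + x(-470) = 2*(569/92)*(-213 + 289*(569/92))/289 - 470 = 2*(569*(1/92))*(-213 + 289*(569*(1/92)))/289 - 470 = (2/289)*(569/92)*(-213 + 289*(569/92)) - 470 = (2/289)*(569/92)*(-213 + 164441/92) - 470 = (2/289)*(569/92)*(144845/92) - 470 = 82416805/1223048 - 470 = -492415755/1223048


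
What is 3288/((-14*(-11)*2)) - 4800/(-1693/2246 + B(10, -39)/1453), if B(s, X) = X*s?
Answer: 1208908769118/256861913 ≈ 4706.5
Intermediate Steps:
3288/((-14*(-11)*2)) - 4800/(-1693/2246 + B(10, -39)/1453) = 3288/((-14*(-11)*2)) - 4800/(-1693/2246 - 39*10/1453) = 3288/((154*2)) - 4800/(-1693*1/2246 - 390*1/1453) = 3288/308 - 4800/(-1693/2246 - 390/1453) = 3288*(1/308) - 4800/(-3335869/3263438) = 822/77 - 4800*(-3263438/3335869) = 822/77 + 15664502400/3335869 = 1208908769118/256861913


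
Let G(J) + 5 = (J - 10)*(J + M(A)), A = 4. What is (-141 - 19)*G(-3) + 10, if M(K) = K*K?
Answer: 27850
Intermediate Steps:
M(K) = K²
G(J) = -5 + (-10 + J)*(16 + J) (G(J) = -5 + (J - 10)*(J + 4²) = -5 + (-10 + J)*(J + 16) = -5 + (-10 + J)*(16 + J))
(-141 - 19)*G(-3) + 10 = (-141 - 19)*(-165 + (-3)² + 6*(-3)) + 10 = -160*(-165 + 9 - 18) + 10 = -160*(-174) + 10 = 27840 + 10 = 27850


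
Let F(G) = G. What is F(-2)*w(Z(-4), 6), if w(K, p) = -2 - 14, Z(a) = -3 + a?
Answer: 32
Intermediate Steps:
w(K, p) = -16
F(-2)*w(Z(-4), 6) = -2*(-16) = 32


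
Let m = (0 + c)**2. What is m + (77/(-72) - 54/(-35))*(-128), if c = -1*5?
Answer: -11213/315 ≈ -35.597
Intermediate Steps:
c = -5
m = 25 (m = (0 - 5)**2 = (-5)**2 = 25)
m + (77/(-72) - 54/(-35))*(-128) = 25 + (77/(-72) - 54/(-35))*(-128) = 25 + (77*(-1/72) - 54*(-1/35))*(-128) = 25 + (-77/72 + 54/35)*(-128) = 25 + (1193/2520)*(-128) = 25 - 19088/315 = -11213/315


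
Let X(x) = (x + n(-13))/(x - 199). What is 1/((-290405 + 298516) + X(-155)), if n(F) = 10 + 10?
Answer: 118/957143 ≈ 0.00012328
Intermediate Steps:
n(F) = 20
X(x) = (20 + x)/(-199 + x) (X(x) = (x + 20)/(x - 199) = (20 + x)/(-199 + x))
1/((-290405 + 298516) + X(-155)) = 1/((-290405 + 298516) + (20 - 155)/(-199 - 155)) = 1/(8111 - 135/(-354)) = 1/(8111 - 1/354*(-135)) = 1/(8111 + 45/118) = 1/(957143/118) = 118/957143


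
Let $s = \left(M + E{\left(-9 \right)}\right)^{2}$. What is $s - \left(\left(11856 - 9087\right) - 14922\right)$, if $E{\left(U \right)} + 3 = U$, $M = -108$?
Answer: $26553$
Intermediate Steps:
$E{\left(U \right)} = -3 + U$
$s = 14400$ ($s = \left(-108 - 12\right)^{2} = \left(-120\right)^{2} = 14400$)
$s - \left(\left(11856 - 9087\right) - 14922\right) = 14400 - \left(\left(11856 - 9087\right) - 14922\right) = 14400 - \left(2769 - 14922\right) = 14400 - -12153 = 14400 + 12153 = 26553$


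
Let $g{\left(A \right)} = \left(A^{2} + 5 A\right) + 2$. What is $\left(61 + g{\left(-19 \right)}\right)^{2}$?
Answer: $108241$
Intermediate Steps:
$g{\left(A \right)} = 2 + A^{2} + 5 A$
$\left(61 + g{\left(-19 \right)}\right)^{2} = \left(61 + \left(2 + \left(-19\right)^{2} + 5 \left(-19\right)\right)\right)^{2} = \left(61 + \left(2 + 361 - 95\right)\right)^{2} = \left(61 + 268\right)^{2} = 329^{2} = 108241$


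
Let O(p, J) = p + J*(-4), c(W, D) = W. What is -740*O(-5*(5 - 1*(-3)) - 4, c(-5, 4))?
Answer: 17760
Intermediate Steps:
O(p, J) = p - 4*J
-740*O(-5*(5 - 1*(-3)) - 4, c(-5, 4)) = -740*((-5*(5 - 1*(-3)) - 4) - 4*(-5)) = -740*((-5*(5 + 3) - 4) + 20) = -740*((-5*8 - 4) + 20) = -740*((-40 - 4) + 20) = -740*(-44 + 20) = -740*(-24) = 17760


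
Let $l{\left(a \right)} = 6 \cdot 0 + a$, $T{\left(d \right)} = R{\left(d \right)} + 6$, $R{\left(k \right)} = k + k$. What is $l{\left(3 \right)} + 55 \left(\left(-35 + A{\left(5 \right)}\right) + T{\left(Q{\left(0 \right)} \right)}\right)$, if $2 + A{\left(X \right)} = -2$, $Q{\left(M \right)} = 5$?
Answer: $-1262$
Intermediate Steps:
$A{\left(X \right)} = -4$ ($A{\left(X \right)} = -2 - 2 = -4$)
$R{\left(k \right)} = 2 k$
$T{\left(d \right)} = 6 + 2 d$ ($T{\left(d \right)} = 2 d + 6 = 6 + 2 d$)
$l{\left(a \right)} = a$ ($l{\left(a \right)} = 0 + a = a$)
$l{\left(3 \right)} + 55 \left(\left(-35 + A{\left(5 \right)}\right) + T{\left(Q{\left(0 \right)} \right)}\right) = 3 + 55 \left(\left(-35 - 4\right) + \left(6 + 2 \cdot 5\right)\right) = 3 + 55 \left(-39 + \left(6 + 10\right)\right) = 3 + 55 \left(-39 + 16\right) = 3 + 55 \left(-23\right) = 3 - 1265 = -1262$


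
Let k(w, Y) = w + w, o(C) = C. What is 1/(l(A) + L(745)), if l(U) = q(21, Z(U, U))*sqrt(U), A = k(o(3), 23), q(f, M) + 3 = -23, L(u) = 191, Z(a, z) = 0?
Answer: 191/32425 + 26*sqrt(6)/32425 ≈ 0.0078546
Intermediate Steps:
q(f, M) = -26 (q(f, M) = -3 - 23 = -26)
k(w, Y) = 2*w
A = 6 (A = 2*3 = 6)
l(U) = -26*sqrt(U)
1/(l(A) + L(745)) = 1/(-26*sqrt(6) + 191) = 1/(191 - 26*sqrt(6))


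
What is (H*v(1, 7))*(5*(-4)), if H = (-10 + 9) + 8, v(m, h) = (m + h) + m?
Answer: -1260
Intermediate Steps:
v(m, h) = h + 2*m (v(m, h) = (h + m) + m = h + 2*m)
H = 7 (H = -1 + 8 = 7)
(H*v(1, 7))*(5*(-4)) = (7*(7 + 2*1))*(5*(-4)) = (7*(7 + 2))*(-20) = (7*9)*(-20) = 63*(-20) = -1260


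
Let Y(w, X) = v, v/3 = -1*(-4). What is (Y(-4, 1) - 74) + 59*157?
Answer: 9201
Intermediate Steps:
v = 12 (v = 3*(-1*(-4)) = 3*4 = 12)
Y(w, X) = 12
(Y(-4, 1) - 74) + 59*157 = (12 - 74) + 59*157 = -62 + 9263 = 9201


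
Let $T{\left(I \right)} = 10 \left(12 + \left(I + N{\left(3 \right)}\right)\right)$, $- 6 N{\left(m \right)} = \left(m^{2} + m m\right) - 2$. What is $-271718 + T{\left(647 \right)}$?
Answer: $- \frac{795464}{3} \approx -2.6515 \cdot 10^{5}$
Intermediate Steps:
$N{\left(m \right)} = \frac{1}{3} - \frac{m^{2}}{3}$ ($N{\left(m \right)} = - \frac{\left(m^{2} + m m\right) - 2}{6} = - \frac{\left(m^{2} + m^{2}\right) - 2}{6} = - \frac{2 m^{2} - 2}{6} = - \frac{-2 + 2 m^{2}}{6} = \frac{1}{3} - \frac{m^{2}}{3}$)
$T{\left(I \right)} = \frac{280}{3} + 10 I$ ($T{\left(I \right)} = 10 \left(12 + \left(I + \left(\frac{1}{3} - \frac{3^{2}}{3}\right)\right)\right) = 10 \left(12 + \left(I + \left(\frac{1}{3} - 3\right)\right)\right) = 10 \left(12 + \left(I - \frac{8}{3}\right)\right) = 10 \left(12 + \left(- \frac{8}{3} + I\right)\right) = 10 \left(\frac{28}{3} + I\right) = \frac{280}{3} + 10 I$)
$-271718 + T{\left(647 \right)} = -271718 + \left(\frac{280}{3} + 10 \cdot 647\right) = -271718 + \left(\frac{280}{3} + 6470\right) = -271718 + \frac{19690}{3} = - \frac{795464}{3}$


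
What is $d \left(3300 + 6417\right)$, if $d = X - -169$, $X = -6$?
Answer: $1583871$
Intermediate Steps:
$d = 163$ ($d = -6 - -169 = -6 + 169 = 163$)
$d \left(3300 + 6417\right) = 163 \left(3300 + 6417\right) = 163 \cdot 9717 = 1583871$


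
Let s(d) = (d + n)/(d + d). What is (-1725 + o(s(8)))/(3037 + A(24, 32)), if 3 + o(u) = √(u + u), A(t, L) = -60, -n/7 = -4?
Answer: -1728/2977 + 3*√2/5954 ≈ -0.57974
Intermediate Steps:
n = 28 (n = -7*(-4) = 28)
s(d) = (28 + d)/(2*d) (s(d) = (d + 28)/(d + d) = (28 + d)/((2*d)) = (28 + d)*(1/(2*d)) = (28 + d)/(2*d))
o(u) = -3 + √2*√u (o(u) = -3 + √(u + u) = -3 + √(2*u) = -3 + √2*√u)
(-1725 + o(s(8)))/(3037 + A(24, 32)) = (-1725 + (-3 + √2*√((½)*(28 + 8)/8)))/(3037 - 60) = (-1725 + (-3 + √2*√((½)*(⅛)*36)))/2977 = (-1725 + (-3 + √2*√(9/4)))*(1/2977) = (-1725 + (-3 + √2*(3/2)))*(1/2977) = (-1725 + (-3 + 3*√2/2))*(1/2977) = (-1728 + 3*√2/2)*(1/2977) = -1728/2977 + 3*√2/5954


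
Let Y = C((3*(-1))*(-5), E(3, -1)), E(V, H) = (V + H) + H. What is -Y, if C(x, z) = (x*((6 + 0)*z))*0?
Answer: 0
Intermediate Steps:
E(V, H) = V + 2*H (E(V, H) = (H + V) + H = V + 2*H)
C(x, z) = 0 (C(x, z) = (x*(6*z))*0 = (6*x*z)*0 = 0)
Y = 0
-Y = -1*0 = 0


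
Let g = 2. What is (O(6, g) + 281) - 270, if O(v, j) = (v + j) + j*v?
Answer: 31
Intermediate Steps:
O(v, j) = j + v + j*v (O(v, j) = (j + v) + j*v = j + v + j*v)
(O(6, g) + 281) - 270 = ((2 + 6 + 2*6) + 281) - 270 = ((2 + 6 + 12) + 281) - 270 = (20 + 281) - 270 = 301 - 270 = 31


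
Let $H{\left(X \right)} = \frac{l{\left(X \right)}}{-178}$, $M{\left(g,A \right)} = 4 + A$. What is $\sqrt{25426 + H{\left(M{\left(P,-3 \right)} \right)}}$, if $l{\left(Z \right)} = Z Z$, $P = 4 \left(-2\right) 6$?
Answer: $\frac{\sqrt{805597206}}{178} \approx 159.46$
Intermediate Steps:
$P = -48$ ($P = \left(-8\right) 6 = -48$)
$l{\left(Z \right)} = Z^{2}$
$H{\left(X \right)} = - \frac{X^{2}}{178}$ ($H{\left(X \right)} = \frac{X^{2}}{-178} = X^{2} \left(- \frac{1}{178}\right) = - \frac{X^{2}}{178}$)
$\sqrt{25426 + H{\left(M{\left(P,-3 \right)} \right)}} = \sqrt{25426 - \frac{\left(4 - 3\right)^{2}}{178}} = \sqrt{25426 - \frac{1^{2}}{178}} = \sqrt{25426 - \frac{1}{178}} = \sqrt{\frac{4525827}{178}} = \frac{\sqrt{805597206}}{178}$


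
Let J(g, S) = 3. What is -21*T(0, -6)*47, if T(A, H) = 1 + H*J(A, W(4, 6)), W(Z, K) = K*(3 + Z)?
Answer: 16779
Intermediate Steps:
T(A, H) = 1 + 3*H (T(A, H) = 1 + H*3 = 1 + 3*H)
-21*T(0, -6)*47 = -21*(1 + 3*(-6))*47 = -21*(1 - 18)*47 = -21*(-17)*47 = 357*47 = 16779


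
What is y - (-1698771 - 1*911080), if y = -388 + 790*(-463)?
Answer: 2243693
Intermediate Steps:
y = -366158 (y = -388 - 365770 = -366158)
y - (-1698771 - 1*911080) = -366158 - (-1698771 - 1*911080) = -366158 - (-1698771 - 911080) = -366158 - 1*(-2609851) = -366158 + 2609851 = 2243693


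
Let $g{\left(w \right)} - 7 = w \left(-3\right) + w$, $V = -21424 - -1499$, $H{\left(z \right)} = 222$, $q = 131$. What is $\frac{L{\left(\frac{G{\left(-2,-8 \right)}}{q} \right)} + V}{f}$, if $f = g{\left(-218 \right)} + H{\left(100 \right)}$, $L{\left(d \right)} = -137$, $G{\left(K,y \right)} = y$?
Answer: $- \frac{2866}{95} \approx -30.168$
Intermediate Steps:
$V = -19925$ ($V = -21424 + 1499 = -19925$)
$g{\left(w \right)} = 7 - 2 w$ ($g{\left(w \right)} = 7 + \left(w \left(-3\right) + w\right) = 7 + \left(- 3 w + w\right) = 7 - 2 w$)
$f = 665$ ($f = \left(7 - -436\right) + 222 = \left(7 + 436\right) + 222 = 443 + 222 = 665$)
$\frac{L{\left(\frac{G{\left(-2,-8 \right)}}{q} \right)} + V}{f} = \frac{-137 - 19925}{665} = \left(-20062\right) \frac{1}{665} = - \frac{2866}{95}$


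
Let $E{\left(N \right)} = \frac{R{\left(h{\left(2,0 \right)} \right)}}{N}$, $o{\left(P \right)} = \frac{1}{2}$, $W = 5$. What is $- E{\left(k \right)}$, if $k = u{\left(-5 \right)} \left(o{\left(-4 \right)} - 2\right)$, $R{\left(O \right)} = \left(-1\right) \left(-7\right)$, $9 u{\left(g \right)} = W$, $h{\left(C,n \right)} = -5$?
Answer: $\frac{42}{5} \approx 8.4$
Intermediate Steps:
$u{\left(g \right)} = \frac{5}{9}$ ($u{\left(g \right)} = \frac{1}{9} \cdot 5 = \frac{5}{9}$)
$R{\left(O \right)} = 7$
$o{\left(P \right)} = \frac{1}{2}$
$k = - \frac{5}{6}$ ($k = \frac{5 \left(\frac{1}{2} - 2\right)}{9} = \frac{5}{9} \left(- \frac{3}{2}\right) = - \frac{5}{6} \approx -0.83333$)
$E{\left(N \right)} = \frac{7}{N}$
$- E{\left(k \right)} = - \frac{7}{- \frac{5}{6}} = - \frac{7 \left(-6\right)}{5} = \left(-1\right) \left(- \frac{42}{5}\right) = \frac{42}{5}$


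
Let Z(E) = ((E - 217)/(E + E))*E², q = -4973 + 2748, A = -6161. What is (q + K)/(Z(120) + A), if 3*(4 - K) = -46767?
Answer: -13368/11981 ≈ -1.1158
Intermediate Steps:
K = 15593 (K = 4 - ⅓*(-46767) = 4 + 15589 = 15593)
q = -2225
Z(E) = E*(-217 + E)/2 (Z(E) = ((-217 + E)/((2*E)))*E² = ((-217 + E)*(1/(2*E)))*E² = ((-217 + E)/(2*E))*E² = E*(-217 + E)/2)
(q + K)/(Z(120) + A) = (-2225 + 15593)/((½)*120*(-217 + 120) - 6161) = 13368/((½)*120*(-97) - 6161) = 13368/(-5820 - 6161) = 13368/(-11981) = 13368*(-1/11981) = -13368/11981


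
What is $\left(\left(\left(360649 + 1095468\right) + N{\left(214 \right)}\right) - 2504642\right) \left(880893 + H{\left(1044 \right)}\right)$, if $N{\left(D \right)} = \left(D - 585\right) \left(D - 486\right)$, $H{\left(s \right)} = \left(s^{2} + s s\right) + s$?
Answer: $-2901410011917$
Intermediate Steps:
$H{\left(s \right)} = s + 2 s^{2}$ ($H{\left(s \right)} = \left(s^{2} + s^{2}\right) + s = 2 s^{2} + s = s + 2 s^{2}$)
$N{\left(D \right)} = \left(-585 + D\right) \left(-486 + D\right)$
$\left(\left(\left(360649 + 1095468\right) + N{\left(214 \right)}\right) - 2504642\right) \left(880893 + H{\left(1044 \right)}\right) = \left(\left(\left(360649 + 1095468\right) + \left(284310 + 214^{2} - 229194\right)\right) - 2504642\right) \left(880893 + 1044 \left(1 + 2 \cdot 1044\right)\right) = \left(\left(1456117 + \left(284310 + 45796 - 229194\right)\right) - 2504642\right) \left(880893 + 1044 \left(1 + 2088\right)\right) = \left(\left(1456117 + 100912\right) - 2504642\right) \left(880893 + 1044 \cdot 2089\right) = \left(1557029 - 2504642\right) \left(880893 + 2180916\right) = \left(-947613\right) 3061809 = -2901410011917$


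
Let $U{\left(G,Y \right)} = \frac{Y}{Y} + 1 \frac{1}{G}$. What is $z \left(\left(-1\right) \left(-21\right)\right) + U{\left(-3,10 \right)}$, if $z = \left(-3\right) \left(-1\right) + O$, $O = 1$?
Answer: $\frac{254}{3} \approx 84.667$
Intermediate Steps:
$U{\left(G,Y \right)} = 1 + \frac{1}{G}$
$z = 4$ ($z = \left(-3\right) \left(-1\right) + 1 = 3 + 1 = 4$)
$z \left(\left(-1\right) \left(-21\right)\right) + U{\left(-3,10 \right)} = 4 \left(\left(-1\right) \left(-21\right)\right) + \frac{1 - 3}{-3} = 4 \cdot 21 - - \frac{2}{3} = 84 + \frac{2}{3} = \frac{254}{3}$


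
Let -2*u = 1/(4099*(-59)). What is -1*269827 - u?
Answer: -130510463015/483682 ≈ -2.6983e+5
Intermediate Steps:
u = 1/483682 (u = -1/(2*(4099*(-59))) = -½/(-241841) = -½*(-1/241841) = 1/483682 ≈ 2.0675e-6)
-1*269827 - u = -1*269827 - 1*1/483682 = -269827 - 1/483682 = -130510463015/483682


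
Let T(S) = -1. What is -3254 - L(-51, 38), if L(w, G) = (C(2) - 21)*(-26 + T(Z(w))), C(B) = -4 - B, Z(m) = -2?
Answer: -3983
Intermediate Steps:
L(w, G) = 729 (L(w, G) = ((-4 - 1*2) - 21)*(-26 - 1) = ((-4 - 2) - 21)*(-27) = (-6 - 21)*(-27) = -27*(-27) = 729)
-3254 - L(-51, 38) = -3254 - 1*729 = -3254 - 729 = -3983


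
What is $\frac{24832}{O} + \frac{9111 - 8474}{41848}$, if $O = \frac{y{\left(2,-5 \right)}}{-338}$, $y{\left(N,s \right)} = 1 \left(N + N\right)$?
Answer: $- \frac{87809825155}{41848} \approx -2.0983 \cdot 10^{6}$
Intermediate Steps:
$y{\left(N,s \right)} = 2 N$ ($y{\left(N,s \right)} = 1 \cdot 2 N = 2 N$)
$O = - \frac{2}{169}$ ($O = \frac{2 \cdot 2}{-338} = 4 \left(- \frac{1}{338}\right) = - \frac{2}{169} \approx -0.011834$)
$\frac{24832}{O} + \frac{9111 - 8474}{41848} = \frac{24832}{- \frac{2}{169}} + \frac{9111 - 8474}{41848} = 24832 \left(- \frac{169}{2}\right) + \left(9111 - 8474\right) \frac{1}{41848} = -2098304 + 637 \cdot \frac{1}{41848} = -2098304 + \frac{637}{41848} = - \frac{87809825155}{41848}$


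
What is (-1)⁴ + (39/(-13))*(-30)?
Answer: 91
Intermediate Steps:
(-1)⁴ + (39/(-13))*(-30) = 1 + (39*(-1/13))*(-30) = 1 - 3*(-30) = 1 + 90 = 91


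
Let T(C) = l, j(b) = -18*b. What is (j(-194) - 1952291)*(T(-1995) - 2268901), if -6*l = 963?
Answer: 8843889564277/2 ≈ 4.4219e+12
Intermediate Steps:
l = -321/2 (l = -1/6*963 = -321/2 ≈ -160.50)
T(C) = -321/2
(j(-194) - 1952291)*(T(-1995) - 2268901) = (-18*(-194) - 1952291)*(-321/2 - 2268901) = (3492 - 1952291)*(-4538123/2) = -1948799*(-4538123/2) = 8843889564277/2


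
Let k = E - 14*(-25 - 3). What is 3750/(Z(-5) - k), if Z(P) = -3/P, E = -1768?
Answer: 18750/6883 ≈ 2.7241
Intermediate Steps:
k = -1376 (k = -1768 - 14*(-25 - 3) = -1768 - 14*(-28) = -1768 + 392 = -1376)
3750/(Z(-5) - k) = 3750/(-3/(-5) - 1*(-1376)) = 3750/(-3*(-1/5) + 1376) = 3750/(3/5 + 1376) = 3750/(6883/5) = 3750*(5/6883) = 18750/6883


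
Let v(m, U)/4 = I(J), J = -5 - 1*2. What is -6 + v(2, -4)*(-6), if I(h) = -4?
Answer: 90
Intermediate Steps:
J = -7 (J = -5 - 2 = -7)
v(m, U) = -16 (v(m, U) = 4*(-4) = -16)
-6 + v(2, -4)*(-6) = -6 - 16*(-6) = -6 + 96 = 90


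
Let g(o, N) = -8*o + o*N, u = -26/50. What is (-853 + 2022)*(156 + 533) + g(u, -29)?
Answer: 20136506/25 ≈ 8.0546e+5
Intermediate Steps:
u = -13/25 (u = -26*1/50 = -13/25 ≈ -0.52000)
g(o, N) = -8*o + N*o
(-853 + 2022)*(156 + 533) + g(u, -29) = (-853 + 2022)*(156 + 533) - 13*(-8 - 29)/25 = 1169*689 - 13/25*(-37) = 805441 + 481/25 = 20136506/25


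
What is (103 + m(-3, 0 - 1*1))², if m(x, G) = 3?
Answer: 11236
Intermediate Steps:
(103 + m(-3, 0 - 1*1))² = (103 + 3)² = 106² = 11236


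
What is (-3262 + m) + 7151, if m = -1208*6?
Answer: -3359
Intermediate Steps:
m = -7248
(-3262 + m) + 7151 = (-3262 - 7248) + 7151 = -10510 + 7151 = -3359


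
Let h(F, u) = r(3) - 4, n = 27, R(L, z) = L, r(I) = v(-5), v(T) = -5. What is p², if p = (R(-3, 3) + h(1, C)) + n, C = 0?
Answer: 225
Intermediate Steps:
r(I) = -5
h(F, u) = -9 (h(F, u) = -5 - 4 = -9)
p = 15 (p = (-3 - 9) + 27 = -12 + 27 = 15)
p² = 15² = 225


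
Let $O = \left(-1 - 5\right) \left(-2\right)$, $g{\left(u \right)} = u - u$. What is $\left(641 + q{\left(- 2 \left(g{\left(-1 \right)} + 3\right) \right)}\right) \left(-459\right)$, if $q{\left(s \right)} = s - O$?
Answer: $-285957$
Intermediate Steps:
$g{\left(u \right)} = 0$
$O = 12$ ($O = \left(-6\right) \left(-2\right) = 12$)
$q{\left(s \right)} = -12 + s$ ($q{\left(s \right)} = s - 12 = -12 + s$)
$\left(641 + q{\left(- 2 \left(g{\left(-1 \right)} + 3\right) \right)}\right) \left(-459\right) = \left(641 - \left(12 + 2 \left(0 + 3\right)\right)\right) \left(-459\right) = \left(641 - 18\right) \left(-459\right) = 623 \left(-459\right) = -285957$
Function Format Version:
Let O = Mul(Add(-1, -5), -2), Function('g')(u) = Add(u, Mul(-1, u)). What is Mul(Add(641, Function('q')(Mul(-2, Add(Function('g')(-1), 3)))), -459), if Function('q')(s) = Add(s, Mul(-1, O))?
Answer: -285957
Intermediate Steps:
Function('g')(u) = 0
O = 12 (O = Mul(-6, -2) = 12)
Function('q')(s) = Add(-12, s) (Function('q')(s) = Add(s, Mul(-1, 12)) = Add(s, -12) = Add(-12, s))
Mul(Add(641, Function('q')(Mul(-2, Add(Function('g')(-1), 3)))), -459) = Mul(Add(641, Add(-12, Mul(-2, Add(0, 3)))), -459) = Mul(Add(641, Add(-12, Mul(-2, 3))), -459) = Mul(Add(641, Add(-12, -6)), -459) = Mul(Add(641, -18), -459) = Mul(623, -459) = -285957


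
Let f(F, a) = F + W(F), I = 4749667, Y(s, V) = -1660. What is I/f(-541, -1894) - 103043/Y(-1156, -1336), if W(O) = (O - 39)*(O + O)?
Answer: 72494366037/1040851540 ≈ 69.649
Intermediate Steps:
W(O) = 2*O*(-39 + O) (W(O) = (-39 + O)*(2*O) = 2*O*(-39 + O))
f(F, a) = F + 2*F*(-39 + F)
I/f(-541, -1894) - 103043/Y(-1156, -1336) = 4749667/((-541*(-77 + 2*(-541)))) - 103043/(-1660) = 4749667/((-541*(-77 - 1082))) - 103043*(-1/1660) = 4749667/((-541*(-1159))) + 103043/1660 = 4749667/627019 + 103043/1660 = 72494366037/1040851540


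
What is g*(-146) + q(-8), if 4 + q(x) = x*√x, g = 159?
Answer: -23218 - 16*I*√2 ≈ -23218.0 - 22.627*I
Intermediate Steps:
q(x) = -4 + x^(3/2) (q(x) = -4 + x*√x = -4 + x^(3/2))
g*(-146) + q(-8) = 159*(-146) + (-4 + (-8)^(3/2)) = -23214 + (-4 - 16*I*√2) = -23218 - 16*I*√2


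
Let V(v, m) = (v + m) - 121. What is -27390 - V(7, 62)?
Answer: -27338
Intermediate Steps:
V(v, m) = -121 + m + v (V(v, m) = (m + v) - 121 = -121 + m + v)
-27390 - V(7, 62) = -27390 - (-121 + 62 + 7) = -27390 - 1*(-52) = -27390 + 52 = -27338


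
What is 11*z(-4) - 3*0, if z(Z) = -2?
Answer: -22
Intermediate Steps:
11*z(-4) - 3*0 = 11*(-2) - 3*0 = -22 + 0 = -22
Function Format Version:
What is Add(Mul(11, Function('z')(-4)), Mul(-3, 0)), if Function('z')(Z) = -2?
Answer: -22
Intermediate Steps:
Add(Mul(11, Function('z')(-4)), Mul(-3, 0)) = Add(Mul(11, -2), Mul(-3, 0)) = Add(-22, 0) = -22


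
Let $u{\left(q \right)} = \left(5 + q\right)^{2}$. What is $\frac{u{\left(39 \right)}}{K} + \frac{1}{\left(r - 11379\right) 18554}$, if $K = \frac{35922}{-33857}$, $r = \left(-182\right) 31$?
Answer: $- \frac{10350145494297145}{5672220914274} \approx -1824.7$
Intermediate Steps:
$r = -5642$
$K = - \frac{35922}{33857}$ ($K = 35922 \left(- \frac{1}{33857}\right) = - \frac{35922}{33857} \approx -1.061$)
$\frac{u{\left(39 \right)}}{K} + \frac{1}{\left(r - 11379\right) 18554} = \frac{\left(5 + 39\right)^{2}}{- \frac{35922}{33857}} + \frac{1}{\left(-5642 - 11379\right) 18554} = 44^{2} \left(- \frac{33857}{35922}\right) + \frac{1}{-17021} \cdot \frac{1}{18554} = 1936 \left(- \frac{33857}{35922}\right) - \frac{1}{315807634} = - \frac{32773576}{17961} - \frac{1}{315807634} = - \frac{10350145494297145}{5672220914274}$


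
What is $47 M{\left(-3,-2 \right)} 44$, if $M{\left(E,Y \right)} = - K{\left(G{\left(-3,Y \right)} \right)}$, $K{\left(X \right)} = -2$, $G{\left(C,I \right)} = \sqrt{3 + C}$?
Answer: $4136$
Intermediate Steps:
$M{\left(E,Y \right)} = 2$ ($M{\left(E,Y \right)} = \left(-1\right) \left(-2\right) = 2$)
$47 M{\left(-3,-2 \right)} 44 = 47 \cdot 2 \cdot 44 = 94 \cdot 44 = 4136$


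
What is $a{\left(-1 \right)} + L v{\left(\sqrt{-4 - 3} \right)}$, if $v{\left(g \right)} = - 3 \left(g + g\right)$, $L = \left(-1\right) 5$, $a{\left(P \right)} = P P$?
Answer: $1 + 30 i \sqrt{7} \approx 1.0 + 79.373 i$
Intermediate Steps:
$a{\left(P \right)} = P^{2}$
$L = -5$
$v{\left(g \right)} = - 6 g$ ($v{\left(g \right)} = - 3 \cdot 2 g = - 6 g$)
$a{\left(-1 \right)} + L v{\left(\sqrt{-4 - 3} \right)} = \left(-1\right)^{2} - 5 \left(- 6 \sqrt{-4 - 3}\right) = 1 - 5 \left(- 6 \sqrt{-7}\right) = 1 - 5 \left(- 6 i \sqrt{7}\right) = 1 + 30 i \sqrt{7}$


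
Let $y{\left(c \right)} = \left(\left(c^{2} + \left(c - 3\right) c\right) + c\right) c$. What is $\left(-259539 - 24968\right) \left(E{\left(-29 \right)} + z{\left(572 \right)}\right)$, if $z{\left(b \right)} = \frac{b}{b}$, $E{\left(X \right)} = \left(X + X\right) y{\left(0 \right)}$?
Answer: $-284507$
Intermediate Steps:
$y{\left(c \right)} = c \left(c + c^{2} + c \left(-3 + c\right)\right)$ ($y{\left(c \right)} = \left(\left(c^{2} + \left(-3 + c\right) c\right) + c\right) c = \left(\left(c^{2} + c \left(-3 + c\right)\right) + c\right) c = \left(c + c^{2} + c \left(-3 + c\right)\right) c = c \left(c + c^{2} + c \left(-3 + c\right)\right)$)
$E{\left(X \right)} = 0$ ($E{\left(X \right)} = \left(X + X\right) 2 \cdot 0^{2} \left(-1 + 0\right) = 2 X 2 \cdot 0 \left(-1\right) = 2 X 0 = 0$)
$z{\left(b \right)} = 1$
$\left(-259539 - 24968\right) \left(E{\left(-29 \right)} + z{\left(572 \right)}\right) = \left(-259539 - 24968\right) \left(0 + 1\right) = \left(-284507\right) 1 = -284507$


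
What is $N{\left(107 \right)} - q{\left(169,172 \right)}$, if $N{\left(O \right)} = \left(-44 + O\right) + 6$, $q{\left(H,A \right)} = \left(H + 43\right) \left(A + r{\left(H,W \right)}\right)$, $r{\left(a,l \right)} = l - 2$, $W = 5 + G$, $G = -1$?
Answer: $-36819$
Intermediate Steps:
$W = 4$ ($W = 5 - 1 = 4$)
$r{\left(a,l \right)} = -2 + l$ ($r{\left(a,l \right)} = l - 2 = -2 + l$)
$q{\left(H,A \right)} = \left(2 + A\right) \left(43 + H\right)$ ($q{\left(H,A \right)} = \left(H + 43\right) \left(A + \left(-2 + 4\right)\right) = \left(43 + H\right) \left(A + 2\right) = \left(43 + H\right) \left(2 + A\right) = \left(2 + A\right) \left(43 + H\right)$)
$N{\left(O \right)} = -38 + O$
$N{\left(107 \right)} - q{\left(169,172 \right)} = \left(-38 + 107\right) - \left(86 + 2 \cdot 169 + 43 \cdot 172 + 172 \cdot 169\right) = 69 - \left(86 + 338 + 7396 + 29068\right) = 69 - 36888 = -36819$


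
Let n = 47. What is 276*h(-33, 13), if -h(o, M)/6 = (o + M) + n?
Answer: -44712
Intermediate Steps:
h(o, M) = -282 - 6*M - 6*o (h(o, M) = -6*((o + M) + 47) = -6*((M + o) + 47) = -6*(47 + M + o) = -282 - 6*M - 6*o)
276*h(-33, 13) = 276*(-282 - 6*13 - 6*(-33)) = 276*(-282 - 78 + 198) = 276*(-162) = -44712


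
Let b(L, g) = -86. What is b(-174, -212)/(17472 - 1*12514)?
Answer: -43/2479 ≈ -0.017346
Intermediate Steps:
b(-174, -212)/(17472 - 1*12514) = -86/(17472 - 1*12514) = -86/(17472 - 12514) = -86/4958 = -86*1/4958 = -43/2479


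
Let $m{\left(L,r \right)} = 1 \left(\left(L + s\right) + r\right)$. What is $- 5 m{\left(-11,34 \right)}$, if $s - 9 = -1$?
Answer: $-155$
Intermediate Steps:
$s = 8$ ($s = 9 - 1 = 8$)
$m{\left(L,r \right)} = 8 + L + r$ ($m{\left(L,r \right)} = 1 \left(\left(L + 8\right) + r\right) = 1 \left(\left(8 + L\right) + r\right) = 1 \left(8 + L + r\right) = 8 + L + r$)
$- 5 m{\left(-11,34 \right)} = - 5 \left(8 - 11 + 34\right) = \left(-5\right) 31 = -155$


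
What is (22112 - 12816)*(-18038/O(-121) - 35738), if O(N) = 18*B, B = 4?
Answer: -3010944188/9 ≈ -3.3455e+8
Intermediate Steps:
O(N) = 72 (O(N) = 18*4 = 72)
(22112 - 12816)*(-18038/O(-121) - 35738) = (22112 - 12816)*(-18038/72 - 35738) = 9296*(-18038*1/72 - 35738) = 9296*(-9019/36 - 35738) = 9296*(-1295587/36) = -3010944188/9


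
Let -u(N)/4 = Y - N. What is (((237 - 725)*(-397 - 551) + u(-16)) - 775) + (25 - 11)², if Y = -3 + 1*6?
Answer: 461969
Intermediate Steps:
Y = 3 (Y = -3 + 6 = 3)
u(N) = -12 + 4*N (u(N) = -4*(3 - N) = -12 + 4*N)
(((237 - 725)*(-397 - 551) + u(-16)) - 775) + (25 - 11)² = (((237 - 725)*(-397 - 551) + (-12 + 4*(-16))) - 775) + (25 - 11)² = ((-488*(-948) + (-12 - 64)) - 775) + 14² = ((462624 - 76) - 775) + 196 = (462548 - 775) + 196 = 461773 + 196 = 461969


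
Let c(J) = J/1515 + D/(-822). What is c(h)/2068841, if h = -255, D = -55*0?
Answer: -17/208952941 ≈ -8.1358e-8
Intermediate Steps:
D = 0
c(J) = J/1515 (c(J) = J/1515 + 0/(-822) = J*(1/1515) + 0*(-1/822) = J/1515 + 0 = J/1515)
c(h)/2068841 = ((1/1515)*(-255))/2068841 = -17/101*1/2068841 = -17/208952941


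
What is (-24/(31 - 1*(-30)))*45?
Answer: -1080/61 ≈ -17.705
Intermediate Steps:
(-24/(31 - 1*(-30)))*45 = (-24/(31 + 30))*45 = (-24/61)*45 = ((1/61)*(-24))*45 = -24/61*45 = -1080/61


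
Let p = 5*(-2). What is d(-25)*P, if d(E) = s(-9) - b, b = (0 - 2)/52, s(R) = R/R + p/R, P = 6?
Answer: 503/39 ≈ 12.897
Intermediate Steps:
p = -10
s(R) = 1 - 10/R (s(R) = R/R - 10/R = 1 - 10/R)
b = -1/26 (b = -2*1/52 = -1/26 ≈ -0.038462)
d(E) = 503/234 (d(E) = (-10 - 9)/(-9) - 1*(-1/26) = -1/9*(-19) + 1/26 = 19/9 + 1/26 = 503/234)
d(-25)*P = (503/234)*6 = 503/39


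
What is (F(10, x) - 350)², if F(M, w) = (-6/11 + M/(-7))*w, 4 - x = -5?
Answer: 801909124/5929 ≈ 1.3525e+5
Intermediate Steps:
x = 9 (x = 4 - 1*(-5) = 4 + 5 = 9)
F(M, w) = w*(-6/11 - M/7) (F(M, w) = (-6*1/11 + M*(-⅐))*w = (-6/11 - M/7)*w = w*(-6/11 - M/7))
(F(10, x) - 350)² = (-1/77*9*(42 + 11*10) - 350)² = (-1/77*9*(42 + 110) - 350)² = (-1/77*9*152 - 350)² = (-1368/77 - 350)² = (-28318/77)² = 801909124/5929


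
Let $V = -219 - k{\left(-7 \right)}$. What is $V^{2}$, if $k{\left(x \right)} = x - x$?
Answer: $47961$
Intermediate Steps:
$k{\left(x \right)} = 0$
$V = -219$ ($V = -219 - 0 = -219 + 0 = -219$)
$V^{2} = \left(-219\right)^{2} = 47961$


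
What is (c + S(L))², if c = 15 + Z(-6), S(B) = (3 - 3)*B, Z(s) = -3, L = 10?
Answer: 144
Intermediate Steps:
S(B) = 0 (S(B) = 0*B = 0)
c = 12 (c = 15 - 3 = 12)
(c + S(L))² = (12 + 0)² = 12² = 144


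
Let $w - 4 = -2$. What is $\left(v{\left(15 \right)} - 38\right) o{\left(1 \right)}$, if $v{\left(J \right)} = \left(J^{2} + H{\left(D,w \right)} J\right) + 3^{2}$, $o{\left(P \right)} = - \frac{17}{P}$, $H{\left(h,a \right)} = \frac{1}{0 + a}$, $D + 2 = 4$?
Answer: $- \frac{6919}{2} \approx -3459.5$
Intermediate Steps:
$D = 2$ ($D = -2 + 4 = 2$)
$w = 2$ ($w = 4 - 2 = 2$)
$H{\left(h,a \right)} = \frac{1}{a}$
$v{\left(J \right)} = 9 + J^{2} + \frac{J}{2}$ ($v{\left(J \right)} = \left(J^{2} + \frac{J}{2}\right) + 3^{2} = \left(J^{2} + \frac{J}{2}\right) + 9 = 9 + J^{2} + \frac{J}{2}$)
$\left(v{\left(15 \right)} - 38\right) o{\left(1 \right)} = \left(\left(9 + 15^{2} + \frac{1}{2} \cdot 15\right) - 38\right) \left(- \frac{17}{1}\right) = \left(\left(9 + 225 + \frac{15}{2}\right) - 38\right) \left(\left(-17\right) 1\right) = \left(\frac{483}{2} - 38\right) \left(-17\right) = \frac{407}{2} \left(-17\right) = - \frac{6919}{2}$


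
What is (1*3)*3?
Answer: 9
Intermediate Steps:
(1*3)*3 = 3*3 = 9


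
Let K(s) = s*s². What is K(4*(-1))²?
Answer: 4096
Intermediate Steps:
K(s) = s³
K(4*(-1))² = ((4*(-1))³)² = ((-4)³)² = (-64)² = 4096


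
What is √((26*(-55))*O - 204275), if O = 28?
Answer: I*√244315 ≈ 494.28*I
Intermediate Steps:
√((26*(-55))*O - 204275) = √((26*(-55))*28 - 204275) = √(-1430*28 - 204275) = √(-40040 - 204275) = √(-244315) = I*√244315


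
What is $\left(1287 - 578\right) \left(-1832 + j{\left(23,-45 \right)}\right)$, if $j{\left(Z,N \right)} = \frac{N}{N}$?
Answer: $-1298179$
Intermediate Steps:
$j{\left(Z,N \right)} = 1$
$\left(1287 - 578\right) \left(-1832 + j{\left(23,-45 \right)}\right) = \left(1287 - 578\right) \left(-1832 + 1\right) = 709 \left(-1831\right) = -1298179$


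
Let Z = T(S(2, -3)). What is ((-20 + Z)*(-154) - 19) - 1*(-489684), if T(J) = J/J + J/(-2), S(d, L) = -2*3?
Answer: 492129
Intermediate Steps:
S(d, L) = -6
T(J) = 1 - J/2 (T(J) = 1 + J*(-½) = 1 - J/2)
Z = 4 (Z = 1 - ½*(-6) = 1 + 3 = 4)
((-20 + Z)*(-154) - 19) - 1*(-489684) = ((-20 + 4)*(-154) - 19) - 1*(-489684) = (-16*(-154) - 19) + 489684 = (2464 - 19) + 489684 = 2445 + 489684 = 492129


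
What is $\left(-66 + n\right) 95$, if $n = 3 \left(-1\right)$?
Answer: $-6555$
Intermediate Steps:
$n = -3$
$\left(-66 + n\right) 95 = \left(-66 - 3\right) 95 = \left(-69\right) 95 = -6555$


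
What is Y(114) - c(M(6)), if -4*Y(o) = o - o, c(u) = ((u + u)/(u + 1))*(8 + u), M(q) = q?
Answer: -24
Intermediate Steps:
c(u) = 2*u*(8 + u)/(1 + u) (c(u) = ((2*u)/(1 + u))*(8 + u) = (2*u/(1 + u))*(8 + u) = 2*u*(8 + u)/(1 + u))
Y(o) = 0 (Y(o) = -(o - o)/4 = -1/4*0 = 0)
Y(114) - c(M(6)) = 0 - 2*6*(8 + 6)/(1 + 6) = 0 - 2*6*14/7 = 0 - 1*24 = 0 - 24 = -24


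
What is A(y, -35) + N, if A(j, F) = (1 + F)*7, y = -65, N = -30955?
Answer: -31193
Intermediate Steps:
A(j, F) = 7 + 7*F
A(y, -35) + N = (7 + 7*(-35)) - 30955 = (7 - 245) - 30955 = -238 - 30955 = -31193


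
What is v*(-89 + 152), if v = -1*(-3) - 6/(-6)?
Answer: 252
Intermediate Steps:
v = 4 (v = 3 - 6*(-1/6) = 3 + 1 = 4)
v*(-89 + 152) = 4*(-89 + 152) = 4*63 = 252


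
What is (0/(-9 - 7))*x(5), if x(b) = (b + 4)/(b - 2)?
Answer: 0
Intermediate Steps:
x(b) = (4 + b)/(-2 + b)
(0/(-9 - 7))*x(5) = (0/(-9 - 7))*((4 + 5)/(-2 + 5)) = (0/(-16))*(9/3) = (-1/16*0)*((1/3)*9) = 0*3 = 0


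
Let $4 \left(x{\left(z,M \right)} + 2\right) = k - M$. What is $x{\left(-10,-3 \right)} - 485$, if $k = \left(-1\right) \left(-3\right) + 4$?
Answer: $- \frac{969}{2} \approx -484.5$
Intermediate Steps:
$k = 7$ ($k = 3 + 4 = 7$)
$x{\left(z,M \right)} = - \frac{1}{4} - \frac{M}{4}$ ($x{\left(z,M \right)} = -2 + \frac{7 - M}{4} = -2 - \left(- \frac{7}{4} + \frac{M}{4}\right) = - \frac{1}{4} - \frac{M}{4}$)
$x{\left(-10,-3 \right)} - 485 = \left(- \frac{1}{4} - - \frac{3}{4}\right) - 485 = \left(- \frac{1}{4} + \frac{3}{4}\right) - 485 = \frac{1}{2} - 485 = - \frac{969}{2}$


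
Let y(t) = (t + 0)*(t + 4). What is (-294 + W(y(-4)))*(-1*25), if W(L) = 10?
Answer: 7100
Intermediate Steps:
y(t) = t*(4 + t)
(-294 + W(y(-4)))*(-1*25) = (-294 + 10)*(-1*25) = -284*(-25) = 7100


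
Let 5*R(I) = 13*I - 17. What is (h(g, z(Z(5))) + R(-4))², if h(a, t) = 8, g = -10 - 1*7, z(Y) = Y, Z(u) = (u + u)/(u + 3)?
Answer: 841/25 ≈ 33.640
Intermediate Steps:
Z(u) = 2*u/(3 + u) (Z(u) = (2*u)/(3 + u) = 2*u/(3 + u))
R(I) = -17/5 + 13*I/5 (R(I) = (13*I - 17)/5 = (-17 + 13*I)/5 = -17/5 + 13*I/5)
g = -17 (g = -10 - 7 = -17)
(h(g, z(Z(5))) + R(-4))² = (8 + (-17/5 + (13/5)*(-4)))² = (8 + (-17/5 - 52/5))² = (8 - 69/5)² = (-29/5)² = 841/25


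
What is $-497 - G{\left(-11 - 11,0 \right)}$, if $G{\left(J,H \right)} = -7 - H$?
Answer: $-490$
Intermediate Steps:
$-497 - G{\left(-11 - 11,0 \right)} = -497 - \left(-7 - 0\right) = -497 - \left(-7 + 0\right) = -497 - -7 = -497 + 7 = -490$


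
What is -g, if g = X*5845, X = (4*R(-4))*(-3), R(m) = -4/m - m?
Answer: 350700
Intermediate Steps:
R(m) = -m - 4/m
X = -60 (X = (4*(-1*(-4) - 4/(-4)))*(-3) = (4*(4 - 4*(-1/4)))*(-3) = (4*(4 + 1))*(-3) = (4*5)*(-3) = 20*(-3) = -60)
g = -350700 (g = -60*5845 = -350700)
-g = -1*(-350700) = 350700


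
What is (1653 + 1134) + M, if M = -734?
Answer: 2053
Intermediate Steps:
(1653 + 1134) + M = (1653 + 1134) - 734 = 2787 - 734 = 2053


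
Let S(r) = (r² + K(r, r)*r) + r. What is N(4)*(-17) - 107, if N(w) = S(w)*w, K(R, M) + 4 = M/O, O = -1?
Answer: 709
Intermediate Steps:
K(R, M) = -4 - M (K(R, M) = -4 + M/(-1) = -4 + M*(-1) = -4 - M)
S(r) = r + r² + r*(-4 - r) (S(r) = (r² + (-4 - r)*r) + r = (r² + r*(-4 - r)) + r = r + r² + r*(-4 - r))
N(w) = -3*w² (N(w) = (-3*w)*w = -3*w²)
N(4)*(-17) - 107 = -3*4²*(-17) - 107 = -3*16*(-17) - 107 = -48*(-17) - 107 = 816 - 107 = 709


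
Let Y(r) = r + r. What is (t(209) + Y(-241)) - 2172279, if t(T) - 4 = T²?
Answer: -2129076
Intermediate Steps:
t(T) = 4 + T²
Y(r) = 2*r
(t(209) + Y(-241)) - 2172279 = ((4 + 209²) + 2*(-241)) - 2172279 = ((4 + 43681) - 482) - 2172279 = (43685 - 482) - 2172279 = 43203 - 2172279 = -2129076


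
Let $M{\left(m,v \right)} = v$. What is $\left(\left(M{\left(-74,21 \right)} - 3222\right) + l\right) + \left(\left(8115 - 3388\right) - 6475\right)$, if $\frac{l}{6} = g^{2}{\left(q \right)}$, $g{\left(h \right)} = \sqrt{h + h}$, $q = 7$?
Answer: $-4865$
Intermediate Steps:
$g{\left(h \right)} = \sqrt{2} \sqrt{h}$ ($g{\left(h \right)} = \sqrt{2 h} = \sqrt{2} \sqrt{h}$)
$l = 84$ ($l = 6 \left(\sqrt{2} \sqrt{7}\right)^{2} = 6 \left(\sqrt{14}\right)^{2} = 6 \cdot 14 = 84$)
$\left(\left(M{\left(-74,21 \right)} - 3222\right) + l\right) + \left(\left(8115 - 3388\right) - 6475\right) = \left(\left(21 - 3222\right) + 84\right) + \left(\left(8115 - 3388\right) - 6475\right) = \left(\left(21 - 3222\right) + 84\right) + \left(4727 - 6475\right) = \left(-3201 + 84\right) - 1748 = -3117 - 1748 = -4865$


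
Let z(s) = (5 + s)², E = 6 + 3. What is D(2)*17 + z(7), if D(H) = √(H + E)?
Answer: 144 + 17*√11 ≈ 200.38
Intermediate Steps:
E = 9
D(H) = √(9 + H) (D(H) = √(H + 9) = √(9 + H))
D(2)*17 + z(7) = √(9 + 2)*17 + (5 + 7)² = √11*17 + 12² = 17*√11 + 144 = 144 + 17*√11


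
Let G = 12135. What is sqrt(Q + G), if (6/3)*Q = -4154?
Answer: sqrt(10058) ≈ 100.29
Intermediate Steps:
Q = -2077 (Q = (1/2)*(-4154) = -2077)
sqrt(Q + G) = sqrt(-2077 + 12135) = sqrt(10058)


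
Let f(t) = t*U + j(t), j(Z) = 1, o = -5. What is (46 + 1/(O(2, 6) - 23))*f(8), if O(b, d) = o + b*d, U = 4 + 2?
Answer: 36015/16 ≈ 2250.9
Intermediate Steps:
U = 6
f(t) = 1 + 6*t (f(t) = t*6 + 1 = 6*t + 1 = 1 + 6*t)
O(b, d) = -5 + b*d
(46 + 1/(O(2, 6) - 23))*f(8) = (46 + 1/((-5 + 2*6) - 23))*(1 + 6*8) = (46 + 1/((-5 + 12) - 23))*(1 + 48) = (46 + 1/(7 - 23))*49 = (46 + 1/(-16))*49 = (46 - 1/16)*49 = (735/16)*49 = 36015/16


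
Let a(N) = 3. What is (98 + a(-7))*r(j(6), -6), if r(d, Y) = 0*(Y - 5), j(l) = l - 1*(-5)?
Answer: 0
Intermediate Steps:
j(l) = 5 + l (j(l) = l + 5 = 5 + l)
r(d, Y) = 0 (r(d, Y) = 0*(-5 + Y) = 0)
(98 + a(-7))*r(j(6), -6) = (98 + 3)*0 = 101*0 = 0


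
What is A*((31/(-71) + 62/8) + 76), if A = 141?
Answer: 3336201/284 ≈ 11747.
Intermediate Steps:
A*((31/(-71) + 62/8) + 76) = 141*((31/(-71) + 62/8) + 76) = 141*((31*(-1/71) + 62*(⅛)) + 76) = 141*((-31/71 + 31/4) + 76) = 141*(2077/284 + 76) = 141*(23661/284) = 3336201/284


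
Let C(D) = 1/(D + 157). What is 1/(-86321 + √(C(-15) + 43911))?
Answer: -12257582/1058080500459 - √885421546/1058080500459 ≈ -1.1613e-5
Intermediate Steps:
C(D) = 1/(157 + D)
1/(-86321 + √(C(-15) + 43911)) = 1/(-86321 + √(1/(157 - 15) + 43911)) = 1/(-86321 + √(1/142 + 43911)) = 1/(-86321 + √(6235363/142)) = 1/(-86321 + √885421546/142)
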